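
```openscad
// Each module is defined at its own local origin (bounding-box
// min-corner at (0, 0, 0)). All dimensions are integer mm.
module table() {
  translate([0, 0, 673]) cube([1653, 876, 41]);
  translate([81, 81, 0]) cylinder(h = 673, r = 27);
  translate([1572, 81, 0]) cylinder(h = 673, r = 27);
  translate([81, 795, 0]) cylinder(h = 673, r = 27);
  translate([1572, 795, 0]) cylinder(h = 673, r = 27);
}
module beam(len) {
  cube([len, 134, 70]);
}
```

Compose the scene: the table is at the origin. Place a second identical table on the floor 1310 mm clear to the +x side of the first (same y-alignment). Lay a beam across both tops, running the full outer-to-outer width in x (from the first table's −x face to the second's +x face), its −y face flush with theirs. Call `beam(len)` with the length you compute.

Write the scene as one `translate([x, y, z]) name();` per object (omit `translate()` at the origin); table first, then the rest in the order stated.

table();
translate([2963, 0, 0]) table();
translate([0, 0, 714]) beam(4616);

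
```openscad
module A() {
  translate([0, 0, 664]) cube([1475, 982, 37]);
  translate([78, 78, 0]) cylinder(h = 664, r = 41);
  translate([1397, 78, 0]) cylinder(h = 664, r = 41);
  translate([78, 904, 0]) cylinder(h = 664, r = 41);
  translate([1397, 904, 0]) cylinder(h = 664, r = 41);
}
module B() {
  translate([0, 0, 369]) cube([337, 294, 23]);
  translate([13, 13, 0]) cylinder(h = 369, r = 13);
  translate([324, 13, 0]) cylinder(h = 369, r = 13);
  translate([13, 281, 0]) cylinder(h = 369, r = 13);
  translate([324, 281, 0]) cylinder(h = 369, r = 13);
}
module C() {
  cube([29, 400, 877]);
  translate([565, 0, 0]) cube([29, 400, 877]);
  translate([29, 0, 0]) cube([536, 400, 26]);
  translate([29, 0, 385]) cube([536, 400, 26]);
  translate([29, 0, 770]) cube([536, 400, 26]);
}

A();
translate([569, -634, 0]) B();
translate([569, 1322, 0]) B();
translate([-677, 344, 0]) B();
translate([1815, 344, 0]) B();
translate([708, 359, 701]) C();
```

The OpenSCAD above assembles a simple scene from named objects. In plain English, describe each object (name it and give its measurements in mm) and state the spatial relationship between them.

A is a table: top 1475 mm (x) × 982 mm (y), 37 mm thick, upper face at z = 701 mm, on four round legs of 82 mm diameter, each leg's bounding box inset 37 mm from the nearest pair of top edges, running from z = 0 to the bottom of the top.

B is a four-legged stool. The seat is 337×294 mm, 23 mm thick, top at z = 392 mm. It stands on four round legs, each 26 mm in diameter, from z = 0 to the seat underside, each leg's axis is inset half a diameter from the nearest pair of seat edges (so the leg's bounding box is flush with the corner).

C is an open bookshelf. Two side panels, each 29 mm thick, 400 mm deep and 877 mm tall, stand 594 mm apart (outside-to-outside). Between them sit 3 shelves, each 26 mm thick and 400 mm deep, spanning the full gap between the sides. The bottom shelf rests on the floor (its underside at z = 0) and the clear gap between one shelf's top and the next shelf's underside is 359 mm.

Four stools sit around the table at the −y, +y, −x, +x sides. The bookshelf is on top of the table.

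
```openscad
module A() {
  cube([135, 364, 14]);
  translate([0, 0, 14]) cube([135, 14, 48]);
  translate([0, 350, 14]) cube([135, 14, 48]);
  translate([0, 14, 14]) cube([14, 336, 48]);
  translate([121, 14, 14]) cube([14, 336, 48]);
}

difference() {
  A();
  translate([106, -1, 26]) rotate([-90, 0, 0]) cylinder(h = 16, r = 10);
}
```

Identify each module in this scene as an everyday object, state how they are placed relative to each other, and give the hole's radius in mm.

The subtracted cylinder has r = 10 mm.

A is an open box. The open box has a circular hole through its front wall. The hole's radius is 10 mm.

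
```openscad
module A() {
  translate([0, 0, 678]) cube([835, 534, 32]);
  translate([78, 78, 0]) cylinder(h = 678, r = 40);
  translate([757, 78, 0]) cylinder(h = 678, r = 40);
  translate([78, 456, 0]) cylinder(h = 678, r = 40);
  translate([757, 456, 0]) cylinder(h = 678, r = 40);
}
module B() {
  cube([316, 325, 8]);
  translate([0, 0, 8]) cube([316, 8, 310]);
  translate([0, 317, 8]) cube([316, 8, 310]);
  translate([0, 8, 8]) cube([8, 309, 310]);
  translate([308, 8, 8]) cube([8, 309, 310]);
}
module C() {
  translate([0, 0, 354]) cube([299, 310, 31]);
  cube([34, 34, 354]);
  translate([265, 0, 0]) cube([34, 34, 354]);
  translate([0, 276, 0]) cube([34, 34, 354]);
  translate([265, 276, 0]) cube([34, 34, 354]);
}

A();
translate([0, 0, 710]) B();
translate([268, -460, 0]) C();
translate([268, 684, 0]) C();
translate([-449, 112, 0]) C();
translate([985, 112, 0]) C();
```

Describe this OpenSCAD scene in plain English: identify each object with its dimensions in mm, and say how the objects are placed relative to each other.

A is a table with a 835×534 mm rectangular top, 32 mm thick, top surface at z = 710 mm, supported by four round legs of 80 mm diameter, each leg's bounding box inset 38 mm from the nearest pair of top edges, running from the floor.

B is an open-topped rectangular box: outside dimensions 316×325×318 mm, with a uniform wall and base thickness of 8 mm. The base is a full 316×325 slab on the floor; four walls sit on top of the base. The front and back walls (the −y and +y sides) span the full width; the two side walls fit between them.

C is a simple wooden stool: a rectangular seat 299 mm (x) by 310 mm (y), 31 mm thick, top face at z = 385 mm, on four square legs, each 34×34 mm in cross-section. The legs rest on z = 0, each flush with a corner of the seat.

The open box is on top of the table. Four stools sit around the table at the −y, +y, −x, +x sides.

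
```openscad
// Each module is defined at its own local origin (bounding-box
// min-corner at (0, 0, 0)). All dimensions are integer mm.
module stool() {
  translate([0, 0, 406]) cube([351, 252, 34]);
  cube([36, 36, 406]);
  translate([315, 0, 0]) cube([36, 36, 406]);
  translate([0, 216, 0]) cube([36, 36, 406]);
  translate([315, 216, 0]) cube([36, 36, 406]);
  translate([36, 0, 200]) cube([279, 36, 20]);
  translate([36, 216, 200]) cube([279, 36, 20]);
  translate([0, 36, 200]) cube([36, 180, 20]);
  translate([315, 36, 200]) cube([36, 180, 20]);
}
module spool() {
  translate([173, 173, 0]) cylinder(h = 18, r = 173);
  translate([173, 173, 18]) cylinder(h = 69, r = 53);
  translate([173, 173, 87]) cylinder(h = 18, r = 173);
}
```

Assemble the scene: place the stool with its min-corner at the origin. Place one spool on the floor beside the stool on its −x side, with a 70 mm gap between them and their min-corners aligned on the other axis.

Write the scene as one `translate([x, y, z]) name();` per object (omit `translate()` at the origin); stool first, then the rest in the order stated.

stool();
translate([-416, 0, 0]) spool();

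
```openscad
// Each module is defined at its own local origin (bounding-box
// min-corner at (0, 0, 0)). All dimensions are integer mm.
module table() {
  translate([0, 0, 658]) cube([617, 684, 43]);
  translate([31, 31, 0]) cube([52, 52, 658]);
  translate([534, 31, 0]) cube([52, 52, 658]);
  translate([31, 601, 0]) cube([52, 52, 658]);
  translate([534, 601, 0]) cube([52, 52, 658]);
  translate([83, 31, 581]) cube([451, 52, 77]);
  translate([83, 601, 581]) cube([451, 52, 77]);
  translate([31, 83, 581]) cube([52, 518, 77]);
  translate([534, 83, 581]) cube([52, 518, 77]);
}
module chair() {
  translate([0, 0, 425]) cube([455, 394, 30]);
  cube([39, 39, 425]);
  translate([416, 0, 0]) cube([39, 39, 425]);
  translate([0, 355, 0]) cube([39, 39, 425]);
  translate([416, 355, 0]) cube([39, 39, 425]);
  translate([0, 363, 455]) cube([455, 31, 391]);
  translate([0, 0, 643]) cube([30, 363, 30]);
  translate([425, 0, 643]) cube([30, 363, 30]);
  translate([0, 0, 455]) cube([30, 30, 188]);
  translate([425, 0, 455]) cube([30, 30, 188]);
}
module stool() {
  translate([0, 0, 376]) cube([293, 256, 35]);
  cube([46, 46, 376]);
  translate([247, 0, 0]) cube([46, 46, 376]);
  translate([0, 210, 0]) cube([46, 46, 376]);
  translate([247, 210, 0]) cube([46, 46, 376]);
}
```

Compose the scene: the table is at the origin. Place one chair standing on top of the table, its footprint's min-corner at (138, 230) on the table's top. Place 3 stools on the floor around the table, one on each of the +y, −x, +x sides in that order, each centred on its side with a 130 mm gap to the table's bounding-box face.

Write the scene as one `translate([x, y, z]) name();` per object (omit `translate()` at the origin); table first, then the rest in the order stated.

table();
translate([138, 230, 701]) chair();
translate([162, 814, 0]) stool();
translate([-423, 214, 0]) stool();
translate([747, 214, 0]) stool();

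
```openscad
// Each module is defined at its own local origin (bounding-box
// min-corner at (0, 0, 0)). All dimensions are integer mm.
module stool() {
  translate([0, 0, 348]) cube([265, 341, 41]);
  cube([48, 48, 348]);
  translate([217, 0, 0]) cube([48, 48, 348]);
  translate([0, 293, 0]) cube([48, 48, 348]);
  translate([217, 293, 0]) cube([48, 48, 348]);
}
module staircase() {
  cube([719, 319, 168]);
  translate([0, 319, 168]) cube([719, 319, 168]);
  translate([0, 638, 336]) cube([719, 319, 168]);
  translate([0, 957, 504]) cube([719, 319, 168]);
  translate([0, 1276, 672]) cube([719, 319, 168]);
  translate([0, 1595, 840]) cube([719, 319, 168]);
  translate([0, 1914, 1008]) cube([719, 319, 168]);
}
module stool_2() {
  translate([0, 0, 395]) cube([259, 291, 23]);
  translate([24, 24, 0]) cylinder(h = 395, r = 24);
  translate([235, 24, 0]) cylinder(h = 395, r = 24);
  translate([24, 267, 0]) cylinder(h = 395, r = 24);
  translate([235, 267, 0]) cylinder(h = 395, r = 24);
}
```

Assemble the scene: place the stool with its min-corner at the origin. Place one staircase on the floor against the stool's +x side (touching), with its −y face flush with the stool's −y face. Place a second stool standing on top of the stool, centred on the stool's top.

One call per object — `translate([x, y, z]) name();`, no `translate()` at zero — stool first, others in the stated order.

stool();
translate([265, 0, 0]) staircase();
translate([3, 25, 389]) stool_2();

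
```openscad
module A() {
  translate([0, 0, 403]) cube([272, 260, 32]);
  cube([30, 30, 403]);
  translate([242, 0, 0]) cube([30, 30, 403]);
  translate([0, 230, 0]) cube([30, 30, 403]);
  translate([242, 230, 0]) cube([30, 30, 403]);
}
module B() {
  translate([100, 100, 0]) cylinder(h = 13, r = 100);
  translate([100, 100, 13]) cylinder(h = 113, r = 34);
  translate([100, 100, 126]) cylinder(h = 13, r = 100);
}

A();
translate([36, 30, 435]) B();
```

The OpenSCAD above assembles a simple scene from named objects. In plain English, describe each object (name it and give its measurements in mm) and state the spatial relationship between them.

A is a four-legged stool. The seat is 272×260 mm, 32 mm thick, top at z = 435 mm. It stands on four square legs, each 30×30 mm in cross-section, from z = 0 to the seat underside, each flush with a corner of the seat.

B is a spool: two coaxial disc flanges of radius 100 mm and thickness 13 mm, joined by a core cylinder of radius 34 mm and height 113 mm. The lower flange rests on z = 0 and the three cylinders share a vertical axis.

The spool is on top of the stool, centred.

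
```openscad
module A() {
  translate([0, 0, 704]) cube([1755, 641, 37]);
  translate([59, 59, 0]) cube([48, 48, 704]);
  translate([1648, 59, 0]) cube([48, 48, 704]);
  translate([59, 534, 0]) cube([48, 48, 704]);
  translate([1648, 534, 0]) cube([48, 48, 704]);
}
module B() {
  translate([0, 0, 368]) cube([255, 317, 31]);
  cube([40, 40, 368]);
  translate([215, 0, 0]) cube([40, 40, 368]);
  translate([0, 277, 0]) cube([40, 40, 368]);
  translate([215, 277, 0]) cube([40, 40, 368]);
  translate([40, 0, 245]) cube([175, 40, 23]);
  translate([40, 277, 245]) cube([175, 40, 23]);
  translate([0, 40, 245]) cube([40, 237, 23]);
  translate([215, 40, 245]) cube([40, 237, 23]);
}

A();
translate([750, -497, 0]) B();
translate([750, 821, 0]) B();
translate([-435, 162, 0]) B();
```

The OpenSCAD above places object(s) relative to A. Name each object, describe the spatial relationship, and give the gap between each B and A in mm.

Each stool's nearest face is 180 mm from the table's bounding box.

A is a table. B is a stool. Three stools sit around the table at the −y, +y, −x sides. The gap between each stool and the table is 180 mm.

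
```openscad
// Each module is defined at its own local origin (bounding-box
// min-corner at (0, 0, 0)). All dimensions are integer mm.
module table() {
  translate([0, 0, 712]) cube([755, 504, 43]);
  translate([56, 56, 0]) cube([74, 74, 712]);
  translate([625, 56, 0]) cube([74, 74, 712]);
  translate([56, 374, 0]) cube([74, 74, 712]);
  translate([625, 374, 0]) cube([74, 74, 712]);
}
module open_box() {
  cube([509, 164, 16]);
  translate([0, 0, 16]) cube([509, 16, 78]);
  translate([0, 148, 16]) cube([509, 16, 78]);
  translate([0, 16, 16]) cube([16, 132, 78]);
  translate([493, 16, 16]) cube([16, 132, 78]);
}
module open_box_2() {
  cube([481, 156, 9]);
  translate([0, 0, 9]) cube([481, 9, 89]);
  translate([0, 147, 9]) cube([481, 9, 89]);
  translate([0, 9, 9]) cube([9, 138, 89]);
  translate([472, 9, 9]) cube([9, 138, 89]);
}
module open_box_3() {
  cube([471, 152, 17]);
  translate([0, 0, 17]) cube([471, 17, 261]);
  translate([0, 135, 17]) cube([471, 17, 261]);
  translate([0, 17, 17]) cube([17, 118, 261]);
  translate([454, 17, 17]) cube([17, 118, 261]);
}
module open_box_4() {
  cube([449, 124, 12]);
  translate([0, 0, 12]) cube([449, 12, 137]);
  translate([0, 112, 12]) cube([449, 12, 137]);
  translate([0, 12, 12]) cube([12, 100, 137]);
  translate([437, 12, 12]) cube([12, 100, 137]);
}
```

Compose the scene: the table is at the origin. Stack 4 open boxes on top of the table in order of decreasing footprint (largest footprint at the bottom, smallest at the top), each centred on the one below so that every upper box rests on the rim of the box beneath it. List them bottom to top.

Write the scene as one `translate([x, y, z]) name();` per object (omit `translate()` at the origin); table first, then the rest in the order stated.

table();
translate([123, 170, 755]) open_box();
translate([137, 174, 849]) open_box_2();
translate([142, 176, 947]) open_box_3();
translate([153, 190, 1225]) open_box_4();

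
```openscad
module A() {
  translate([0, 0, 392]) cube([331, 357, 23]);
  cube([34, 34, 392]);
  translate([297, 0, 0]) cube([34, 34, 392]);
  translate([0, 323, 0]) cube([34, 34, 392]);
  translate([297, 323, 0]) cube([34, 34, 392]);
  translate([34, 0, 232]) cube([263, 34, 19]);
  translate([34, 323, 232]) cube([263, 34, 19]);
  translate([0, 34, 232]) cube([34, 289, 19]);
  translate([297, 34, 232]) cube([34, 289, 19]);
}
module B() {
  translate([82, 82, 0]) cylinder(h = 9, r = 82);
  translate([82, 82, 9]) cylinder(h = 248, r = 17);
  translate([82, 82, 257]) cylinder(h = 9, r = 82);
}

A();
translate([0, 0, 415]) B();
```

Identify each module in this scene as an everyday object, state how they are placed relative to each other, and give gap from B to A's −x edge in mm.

The spool's min-x is at 0; the stool's min-x is 0; gap = 0 mm.

A is a stool. B is a spool. The spool is on top of the stool. The gap from the spool to the stool's −x edge is 0 mm.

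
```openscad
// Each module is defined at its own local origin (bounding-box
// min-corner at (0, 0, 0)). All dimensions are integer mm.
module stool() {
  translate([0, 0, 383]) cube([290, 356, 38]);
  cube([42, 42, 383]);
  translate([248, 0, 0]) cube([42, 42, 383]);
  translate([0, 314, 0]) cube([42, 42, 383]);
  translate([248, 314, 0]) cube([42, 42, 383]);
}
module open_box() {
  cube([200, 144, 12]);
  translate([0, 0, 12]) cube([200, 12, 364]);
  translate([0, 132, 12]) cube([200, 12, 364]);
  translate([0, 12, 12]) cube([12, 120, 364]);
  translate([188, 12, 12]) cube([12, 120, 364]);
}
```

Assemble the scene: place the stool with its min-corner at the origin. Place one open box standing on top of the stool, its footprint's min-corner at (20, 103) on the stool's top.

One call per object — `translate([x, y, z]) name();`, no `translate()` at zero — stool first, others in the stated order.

stool();
translate([20, 103, 421]) open_box();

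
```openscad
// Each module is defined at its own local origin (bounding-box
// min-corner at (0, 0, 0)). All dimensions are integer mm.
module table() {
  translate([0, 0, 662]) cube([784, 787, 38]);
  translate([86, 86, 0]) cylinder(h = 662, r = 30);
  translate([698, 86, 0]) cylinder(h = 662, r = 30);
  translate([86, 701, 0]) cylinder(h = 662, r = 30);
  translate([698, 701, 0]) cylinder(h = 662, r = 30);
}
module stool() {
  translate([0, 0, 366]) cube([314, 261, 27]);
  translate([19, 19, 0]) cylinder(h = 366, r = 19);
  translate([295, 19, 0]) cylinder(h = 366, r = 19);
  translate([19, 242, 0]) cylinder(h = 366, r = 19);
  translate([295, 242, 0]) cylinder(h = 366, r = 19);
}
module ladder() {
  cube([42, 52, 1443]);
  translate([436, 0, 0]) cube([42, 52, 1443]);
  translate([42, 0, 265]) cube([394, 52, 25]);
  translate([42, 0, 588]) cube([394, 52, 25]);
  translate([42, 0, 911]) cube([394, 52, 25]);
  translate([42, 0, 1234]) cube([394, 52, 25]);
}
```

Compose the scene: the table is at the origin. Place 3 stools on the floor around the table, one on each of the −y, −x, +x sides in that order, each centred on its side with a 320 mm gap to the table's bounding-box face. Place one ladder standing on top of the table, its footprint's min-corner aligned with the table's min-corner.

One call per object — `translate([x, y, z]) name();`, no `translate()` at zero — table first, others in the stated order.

table();
translate([235, -581, 0]) stool();
translate([-634, 263, 0]) stool();
translate([1104, 263, 0]) stool();
translate([0, 0, 700]) ladder();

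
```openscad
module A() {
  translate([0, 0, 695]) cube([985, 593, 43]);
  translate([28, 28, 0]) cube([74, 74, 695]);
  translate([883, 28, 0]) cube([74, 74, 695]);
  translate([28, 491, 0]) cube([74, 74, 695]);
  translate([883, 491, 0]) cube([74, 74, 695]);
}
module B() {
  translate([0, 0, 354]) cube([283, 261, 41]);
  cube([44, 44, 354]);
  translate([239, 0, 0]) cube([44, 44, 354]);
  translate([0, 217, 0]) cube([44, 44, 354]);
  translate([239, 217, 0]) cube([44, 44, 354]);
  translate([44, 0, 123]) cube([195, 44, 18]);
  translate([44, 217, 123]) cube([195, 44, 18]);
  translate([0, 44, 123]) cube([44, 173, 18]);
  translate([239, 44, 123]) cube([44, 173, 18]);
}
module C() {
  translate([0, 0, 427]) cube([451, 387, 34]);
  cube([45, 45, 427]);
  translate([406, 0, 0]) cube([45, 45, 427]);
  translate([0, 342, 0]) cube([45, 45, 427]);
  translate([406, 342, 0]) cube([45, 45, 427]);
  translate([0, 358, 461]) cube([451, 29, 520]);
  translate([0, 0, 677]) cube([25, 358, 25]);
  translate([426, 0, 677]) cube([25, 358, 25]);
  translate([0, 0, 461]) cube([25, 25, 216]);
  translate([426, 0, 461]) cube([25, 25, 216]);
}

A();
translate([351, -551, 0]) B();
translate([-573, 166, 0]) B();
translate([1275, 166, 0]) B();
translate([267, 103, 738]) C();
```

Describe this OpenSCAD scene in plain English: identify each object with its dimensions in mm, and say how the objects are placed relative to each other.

A is a table: top 985 mm (x) × 593 mm (y), 43 mm thick, upper face at z = 738 mm, on four 74×74 mm square legs, each inset 28 mm from the nearest pair of top edges, running from z = 0 to the bottom of the top.

B is a four-legged stool. The seat is a 283×261×41 mm slab whose top surface is at z = 395 mm; four square legs, each 44×44 mm in cross-section, run from the floor (z = 0) to the underside of the seat, each flush with a corner of the seat. Four stretchers, 44 mm wide and 18 mm tall, connect adjacent legs with their undersides at z = 123 mm, each running between the inner faces of the legs it joins and aligned with the legs' outer faces on the other axis.

C is a chair: 451×387 mm seat, 34 mm thick, top at z = 461 mm, on four 45 mm square corner legs flush with the seat edges. A 29 mm thick backrest slab spans the full seat width, extending 520 mm above the seat top, its back face flush with the seat's +y edge. Two armrests of 25×25 mm section run along each side from the seat's front edge to the front of the backrest, top faces 241 mm above the seat top and outer faces flush with the seat's x-edges; a 25×25 mm post under the front of each armrest stands on the seat at the front corner.

Three stools sit around the table at the −y, −x, +x sides. The chair is on top of the table, centred.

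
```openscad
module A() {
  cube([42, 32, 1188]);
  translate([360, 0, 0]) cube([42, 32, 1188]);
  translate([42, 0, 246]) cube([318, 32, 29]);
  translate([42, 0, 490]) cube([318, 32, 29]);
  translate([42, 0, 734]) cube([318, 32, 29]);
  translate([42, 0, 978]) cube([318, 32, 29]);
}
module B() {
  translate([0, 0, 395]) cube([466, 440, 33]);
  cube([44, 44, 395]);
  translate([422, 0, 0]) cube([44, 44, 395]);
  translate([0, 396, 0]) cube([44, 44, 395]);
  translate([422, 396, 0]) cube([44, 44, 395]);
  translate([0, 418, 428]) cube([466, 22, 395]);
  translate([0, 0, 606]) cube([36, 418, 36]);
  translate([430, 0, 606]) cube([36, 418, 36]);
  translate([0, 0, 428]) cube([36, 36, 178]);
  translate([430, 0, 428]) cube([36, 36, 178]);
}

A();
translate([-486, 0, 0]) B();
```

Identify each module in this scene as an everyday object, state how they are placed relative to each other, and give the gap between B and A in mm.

A is a ladder. B is a chair. The chair is on the floor beside the ladder on its −x side. The gap between the chair and the ladder is 20 mm.

The chair's nearest face is 20 mm from the ladder's −x face.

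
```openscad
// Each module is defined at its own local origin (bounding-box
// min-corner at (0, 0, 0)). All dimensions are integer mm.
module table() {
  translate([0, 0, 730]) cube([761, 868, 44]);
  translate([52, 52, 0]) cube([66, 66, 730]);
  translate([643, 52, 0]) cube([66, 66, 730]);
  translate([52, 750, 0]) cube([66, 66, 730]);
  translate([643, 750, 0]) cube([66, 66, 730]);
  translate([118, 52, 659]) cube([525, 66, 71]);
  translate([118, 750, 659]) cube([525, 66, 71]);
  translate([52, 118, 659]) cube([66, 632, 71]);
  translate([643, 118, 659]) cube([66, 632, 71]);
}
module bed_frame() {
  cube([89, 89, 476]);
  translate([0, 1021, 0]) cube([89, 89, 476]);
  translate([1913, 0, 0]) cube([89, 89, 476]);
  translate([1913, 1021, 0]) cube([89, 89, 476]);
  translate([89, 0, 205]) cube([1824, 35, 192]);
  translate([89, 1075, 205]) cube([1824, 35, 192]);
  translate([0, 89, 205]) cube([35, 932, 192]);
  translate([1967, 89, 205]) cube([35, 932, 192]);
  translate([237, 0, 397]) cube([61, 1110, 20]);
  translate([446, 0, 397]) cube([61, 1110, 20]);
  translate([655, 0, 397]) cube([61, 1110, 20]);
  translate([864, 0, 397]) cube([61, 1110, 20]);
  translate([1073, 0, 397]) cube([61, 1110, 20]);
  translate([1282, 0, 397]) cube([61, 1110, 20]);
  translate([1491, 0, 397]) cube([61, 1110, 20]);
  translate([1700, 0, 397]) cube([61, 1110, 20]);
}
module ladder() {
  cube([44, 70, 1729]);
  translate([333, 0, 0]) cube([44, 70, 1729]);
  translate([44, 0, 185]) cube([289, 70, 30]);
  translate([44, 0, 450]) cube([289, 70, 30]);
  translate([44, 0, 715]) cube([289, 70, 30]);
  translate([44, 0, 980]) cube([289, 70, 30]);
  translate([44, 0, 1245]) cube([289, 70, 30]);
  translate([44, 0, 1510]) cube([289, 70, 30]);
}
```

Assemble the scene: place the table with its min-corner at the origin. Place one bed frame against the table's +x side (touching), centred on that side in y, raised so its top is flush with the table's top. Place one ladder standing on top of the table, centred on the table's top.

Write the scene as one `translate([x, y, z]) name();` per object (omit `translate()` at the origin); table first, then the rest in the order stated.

table();
translate([761, -121, 298]) bed_frame();
translate([192, 399, 774]) ladder();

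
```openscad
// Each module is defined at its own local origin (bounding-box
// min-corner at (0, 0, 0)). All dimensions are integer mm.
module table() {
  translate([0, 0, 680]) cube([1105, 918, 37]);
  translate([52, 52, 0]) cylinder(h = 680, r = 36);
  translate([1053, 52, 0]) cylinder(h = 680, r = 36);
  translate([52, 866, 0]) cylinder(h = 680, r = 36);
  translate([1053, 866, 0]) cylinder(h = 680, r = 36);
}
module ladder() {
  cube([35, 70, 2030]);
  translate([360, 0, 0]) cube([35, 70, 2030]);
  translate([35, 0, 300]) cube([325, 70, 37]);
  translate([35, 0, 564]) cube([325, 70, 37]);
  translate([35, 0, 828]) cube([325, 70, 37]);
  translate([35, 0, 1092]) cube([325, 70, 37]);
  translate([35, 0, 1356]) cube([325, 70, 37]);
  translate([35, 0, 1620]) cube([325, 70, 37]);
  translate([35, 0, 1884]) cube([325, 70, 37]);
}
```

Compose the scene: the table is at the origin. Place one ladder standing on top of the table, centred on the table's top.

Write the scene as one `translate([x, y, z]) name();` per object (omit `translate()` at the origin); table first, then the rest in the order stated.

table();
translate([355, 424, 717]) ladder();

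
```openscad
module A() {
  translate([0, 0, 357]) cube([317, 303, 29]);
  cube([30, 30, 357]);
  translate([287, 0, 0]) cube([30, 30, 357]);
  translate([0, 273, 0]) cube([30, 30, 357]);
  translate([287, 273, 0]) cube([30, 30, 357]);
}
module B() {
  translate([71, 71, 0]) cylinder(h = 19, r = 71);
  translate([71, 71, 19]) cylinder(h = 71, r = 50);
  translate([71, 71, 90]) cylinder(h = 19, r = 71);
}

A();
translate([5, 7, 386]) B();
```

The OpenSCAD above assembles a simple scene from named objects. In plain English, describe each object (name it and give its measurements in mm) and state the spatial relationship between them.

A is a four-legged stool. The seat is 317×303 mm, 29 mm thick, top at z = 386 mm. It stands on four square legs, each 30×30 mm in cross-section, from z = 0 to the seat underside, each flush with a corner of the seat.

B is a spool: two coaxial disc flanges of radius 71 mm and thickness 19 mm, joined by a core cylinder of radius 50 mm and height 71 mm. The lower flange rests on z = 0 and the three cylinders share a vertical axis.

The spool is on top of the stool.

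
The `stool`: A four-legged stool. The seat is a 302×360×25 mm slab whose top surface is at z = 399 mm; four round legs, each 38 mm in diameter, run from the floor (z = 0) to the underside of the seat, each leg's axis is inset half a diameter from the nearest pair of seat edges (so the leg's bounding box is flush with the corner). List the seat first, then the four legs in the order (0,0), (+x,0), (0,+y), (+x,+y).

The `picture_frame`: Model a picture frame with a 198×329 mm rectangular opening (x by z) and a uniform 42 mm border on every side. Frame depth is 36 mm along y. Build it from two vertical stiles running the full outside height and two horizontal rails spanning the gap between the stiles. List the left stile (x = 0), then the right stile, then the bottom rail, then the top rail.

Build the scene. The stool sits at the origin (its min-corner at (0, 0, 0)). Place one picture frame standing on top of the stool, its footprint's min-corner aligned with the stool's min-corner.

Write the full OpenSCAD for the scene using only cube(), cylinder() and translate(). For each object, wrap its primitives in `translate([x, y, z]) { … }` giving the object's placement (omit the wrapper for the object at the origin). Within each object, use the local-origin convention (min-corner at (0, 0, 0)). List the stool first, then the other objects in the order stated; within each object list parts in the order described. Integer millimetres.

translate([0, 0, 374]) cube([302, 360, 25]);
translate([19, 19, 0]) cylinder(h = 374, r = 19);
translate([283, 19, 0]) cylinder(h = 374, r = 19);
translate([19, 341, 0]) cylinder(h = 374, r = 19);
translate([283, 341, 0]) cylinder(h = 374, r = 19);
translate([0, 0, 399]) {
  cube([42, 36, 413]);
  translate([240, 0, 0]) cube([42, 36, 413]);
  translate([42, 0, 0]) cube([198, 36, 42]);
  translate([42, 0, 371]) cube([198, 36, 42]);
}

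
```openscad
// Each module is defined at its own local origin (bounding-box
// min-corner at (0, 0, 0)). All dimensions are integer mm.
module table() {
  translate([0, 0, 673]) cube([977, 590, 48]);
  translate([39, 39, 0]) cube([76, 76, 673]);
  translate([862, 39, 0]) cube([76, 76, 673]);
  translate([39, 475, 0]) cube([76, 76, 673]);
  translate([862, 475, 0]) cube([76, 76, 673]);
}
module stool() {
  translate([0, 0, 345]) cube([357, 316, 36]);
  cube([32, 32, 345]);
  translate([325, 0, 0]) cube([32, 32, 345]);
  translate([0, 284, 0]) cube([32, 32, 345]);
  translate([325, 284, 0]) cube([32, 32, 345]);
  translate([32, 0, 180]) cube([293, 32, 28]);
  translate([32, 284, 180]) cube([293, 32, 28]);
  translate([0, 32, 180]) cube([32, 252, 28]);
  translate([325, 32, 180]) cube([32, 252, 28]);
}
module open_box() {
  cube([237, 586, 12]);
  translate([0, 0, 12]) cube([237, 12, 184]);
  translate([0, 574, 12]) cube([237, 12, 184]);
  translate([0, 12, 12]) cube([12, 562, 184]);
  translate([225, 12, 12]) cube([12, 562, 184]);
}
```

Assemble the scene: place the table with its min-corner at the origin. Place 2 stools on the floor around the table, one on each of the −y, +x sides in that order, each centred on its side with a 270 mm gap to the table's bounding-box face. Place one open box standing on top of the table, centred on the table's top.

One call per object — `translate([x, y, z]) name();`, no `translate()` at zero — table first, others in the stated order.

table();
translate([310, -586, 0]) stool();
translate([1247, 137, 0]) stool();
translate([370, 2, 721]) open_box();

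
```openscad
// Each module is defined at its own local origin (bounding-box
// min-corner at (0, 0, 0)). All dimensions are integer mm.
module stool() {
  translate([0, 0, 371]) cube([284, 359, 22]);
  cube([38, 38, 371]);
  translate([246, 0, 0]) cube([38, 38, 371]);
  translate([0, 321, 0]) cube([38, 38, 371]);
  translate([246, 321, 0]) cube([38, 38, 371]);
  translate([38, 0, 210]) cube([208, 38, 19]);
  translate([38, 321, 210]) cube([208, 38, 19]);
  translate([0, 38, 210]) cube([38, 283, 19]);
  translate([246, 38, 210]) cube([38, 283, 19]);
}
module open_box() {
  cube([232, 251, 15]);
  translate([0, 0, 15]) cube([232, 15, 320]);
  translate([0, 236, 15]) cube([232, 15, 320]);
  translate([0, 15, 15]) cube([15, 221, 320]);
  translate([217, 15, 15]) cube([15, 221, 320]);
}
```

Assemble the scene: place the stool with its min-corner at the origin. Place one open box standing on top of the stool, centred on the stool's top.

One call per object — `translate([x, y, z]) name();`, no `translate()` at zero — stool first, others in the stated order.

stool();
translate([26, 54, 393]) open_box();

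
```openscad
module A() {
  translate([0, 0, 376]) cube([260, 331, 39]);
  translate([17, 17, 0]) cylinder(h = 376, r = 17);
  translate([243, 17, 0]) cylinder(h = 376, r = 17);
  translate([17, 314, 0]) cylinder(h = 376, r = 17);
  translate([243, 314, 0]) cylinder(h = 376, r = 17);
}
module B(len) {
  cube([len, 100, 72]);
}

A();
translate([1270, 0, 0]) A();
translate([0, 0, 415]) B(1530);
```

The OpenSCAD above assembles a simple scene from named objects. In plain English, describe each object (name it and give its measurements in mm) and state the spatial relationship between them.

A is a four-legged stool. The seat is a 260×331×39 mm slab whose top surface is at z = 415 mm; four round legs, each 34 mm in diameter, run from the floor (z = 0) to the underside of the seat, each leg's axis is inset half a diameter from the nearest pair of seat edges (so the leg's bounding box is flush with the corner).

B is a rectangular beam 1530 mm long (x), 100 mm deep (y), 72 mm thick (z).

The beam spans the tops of two stools placed 1010 mm apart, resting at z = 415 mm.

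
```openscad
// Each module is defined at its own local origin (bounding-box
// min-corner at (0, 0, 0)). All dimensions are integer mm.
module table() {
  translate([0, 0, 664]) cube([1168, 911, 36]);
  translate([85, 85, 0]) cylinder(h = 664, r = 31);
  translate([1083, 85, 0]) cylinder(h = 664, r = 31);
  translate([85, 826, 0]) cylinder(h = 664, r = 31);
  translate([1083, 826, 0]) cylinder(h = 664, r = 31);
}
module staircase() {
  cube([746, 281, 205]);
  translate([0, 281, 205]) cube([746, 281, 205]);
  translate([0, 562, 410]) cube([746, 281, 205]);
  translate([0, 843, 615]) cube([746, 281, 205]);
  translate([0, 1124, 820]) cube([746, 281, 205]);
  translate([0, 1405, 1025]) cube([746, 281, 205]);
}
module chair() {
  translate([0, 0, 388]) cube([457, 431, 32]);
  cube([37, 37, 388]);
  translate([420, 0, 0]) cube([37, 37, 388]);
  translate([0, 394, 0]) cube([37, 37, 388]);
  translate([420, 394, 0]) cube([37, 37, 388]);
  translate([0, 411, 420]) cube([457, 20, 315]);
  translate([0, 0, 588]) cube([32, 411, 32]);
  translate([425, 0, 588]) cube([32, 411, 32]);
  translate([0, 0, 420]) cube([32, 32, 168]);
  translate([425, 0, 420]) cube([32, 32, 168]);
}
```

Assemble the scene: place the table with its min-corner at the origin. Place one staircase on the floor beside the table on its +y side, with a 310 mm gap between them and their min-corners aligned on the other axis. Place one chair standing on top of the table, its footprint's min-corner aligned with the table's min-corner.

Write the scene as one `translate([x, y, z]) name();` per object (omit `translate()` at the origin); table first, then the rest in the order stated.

table();
translate([0, 1221, 0]) staircase();
translate([0, 0, 700]) chair();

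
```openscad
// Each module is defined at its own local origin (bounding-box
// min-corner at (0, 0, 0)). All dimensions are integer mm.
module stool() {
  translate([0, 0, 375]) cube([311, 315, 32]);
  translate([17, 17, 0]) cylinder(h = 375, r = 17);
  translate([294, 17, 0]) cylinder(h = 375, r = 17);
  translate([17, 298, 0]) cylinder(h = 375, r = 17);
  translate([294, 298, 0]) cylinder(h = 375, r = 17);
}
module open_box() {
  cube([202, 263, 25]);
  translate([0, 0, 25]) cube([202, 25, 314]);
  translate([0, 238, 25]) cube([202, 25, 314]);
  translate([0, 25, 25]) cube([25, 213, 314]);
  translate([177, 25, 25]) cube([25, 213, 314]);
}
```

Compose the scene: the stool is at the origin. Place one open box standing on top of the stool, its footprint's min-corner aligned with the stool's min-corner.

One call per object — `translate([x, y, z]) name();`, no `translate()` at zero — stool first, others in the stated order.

stool();
translate([0, 0, 407]) open_box();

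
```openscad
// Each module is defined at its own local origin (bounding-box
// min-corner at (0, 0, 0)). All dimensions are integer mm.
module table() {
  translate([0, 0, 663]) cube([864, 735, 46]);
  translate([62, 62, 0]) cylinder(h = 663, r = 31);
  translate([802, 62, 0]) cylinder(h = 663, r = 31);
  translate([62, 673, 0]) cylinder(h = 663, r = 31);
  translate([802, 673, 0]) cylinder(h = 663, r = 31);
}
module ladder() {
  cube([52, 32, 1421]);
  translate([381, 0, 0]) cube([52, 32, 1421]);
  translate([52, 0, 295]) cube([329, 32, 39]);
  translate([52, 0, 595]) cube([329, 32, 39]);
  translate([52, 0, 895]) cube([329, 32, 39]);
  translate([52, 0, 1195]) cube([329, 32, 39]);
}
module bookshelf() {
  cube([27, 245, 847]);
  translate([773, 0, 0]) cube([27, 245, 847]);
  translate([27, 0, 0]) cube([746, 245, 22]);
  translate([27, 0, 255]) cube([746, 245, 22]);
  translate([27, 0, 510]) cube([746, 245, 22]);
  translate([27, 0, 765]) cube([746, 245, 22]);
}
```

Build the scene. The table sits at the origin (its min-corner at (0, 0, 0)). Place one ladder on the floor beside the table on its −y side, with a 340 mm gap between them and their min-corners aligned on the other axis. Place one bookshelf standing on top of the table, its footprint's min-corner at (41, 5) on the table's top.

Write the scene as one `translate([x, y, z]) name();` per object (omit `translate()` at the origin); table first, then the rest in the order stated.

table();
translate([0, -372, 0]) ladder();
translate([41, 5, 709]) bookshelf();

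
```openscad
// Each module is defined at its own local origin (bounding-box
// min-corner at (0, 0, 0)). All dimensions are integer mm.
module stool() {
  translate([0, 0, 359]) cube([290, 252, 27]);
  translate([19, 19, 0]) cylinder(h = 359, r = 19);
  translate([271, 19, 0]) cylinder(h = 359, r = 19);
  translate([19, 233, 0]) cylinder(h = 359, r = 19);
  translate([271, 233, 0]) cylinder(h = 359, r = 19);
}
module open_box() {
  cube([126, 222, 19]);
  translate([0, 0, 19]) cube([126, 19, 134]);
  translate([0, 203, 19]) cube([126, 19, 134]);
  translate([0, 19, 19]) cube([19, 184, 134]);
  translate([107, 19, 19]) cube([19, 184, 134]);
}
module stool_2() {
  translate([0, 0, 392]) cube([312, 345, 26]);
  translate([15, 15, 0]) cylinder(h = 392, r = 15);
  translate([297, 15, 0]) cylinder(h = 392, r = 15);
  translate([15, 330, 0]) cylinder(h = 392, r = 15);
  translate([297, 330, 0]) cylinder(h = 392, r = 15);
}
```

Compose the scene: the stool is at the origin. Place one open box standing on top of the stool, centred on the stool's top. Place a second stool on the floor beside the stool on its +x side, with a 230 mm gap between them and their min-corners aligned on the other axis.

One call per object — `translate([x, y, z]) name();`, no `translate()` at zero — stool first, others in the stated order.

stool();
translate([82, 15, 386]) open_box();
translate([520, 0, 0]) stool_2();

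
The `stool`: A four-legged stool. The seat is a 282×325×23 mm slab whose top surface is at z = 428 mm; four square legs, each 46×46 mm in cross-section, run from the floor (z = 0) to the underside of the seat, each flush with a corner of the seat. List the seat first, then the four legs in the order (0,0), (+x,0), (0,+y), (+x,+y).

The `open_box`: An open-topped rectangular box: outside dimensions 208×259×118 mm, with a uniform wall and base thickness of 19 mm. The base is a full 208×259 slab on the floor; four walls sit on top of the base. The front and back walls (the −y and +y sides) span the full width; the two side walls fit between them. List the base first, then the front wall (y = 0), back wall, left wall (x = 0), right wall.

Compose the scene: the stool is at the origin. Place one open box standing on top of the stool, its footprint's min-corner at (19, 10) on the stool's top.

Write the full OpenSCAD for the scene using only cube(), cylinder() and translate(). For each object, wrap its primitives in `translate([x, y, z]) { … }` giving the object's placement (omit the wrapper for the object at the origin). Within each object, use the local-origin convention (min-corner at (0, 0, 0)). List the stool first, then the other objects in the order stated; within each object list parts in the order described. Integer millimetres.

translate([0, 0, 405]) cube([282, 325, 23]);
cube([46, 46, 405]);
translate([236, 0, 0]) cube([46, 46, 405]);
translate([0, 279, 0]) cube([46, 46, 405]);
translate([236, 279, 0]) cube([46, 46, 405]);
translate([19, 10, 428]) {
  cube([208, 259, 19]);
  translate([0, 0, 19]) cube([208, 19, 99]);
  translate([0, 240, 19]) cube([208, 19, 99]);
  translate([0, 19, 19]) cube([19, 221, 99]);
  translate([189, 19, 19]) cube([19, 221, 99]);
}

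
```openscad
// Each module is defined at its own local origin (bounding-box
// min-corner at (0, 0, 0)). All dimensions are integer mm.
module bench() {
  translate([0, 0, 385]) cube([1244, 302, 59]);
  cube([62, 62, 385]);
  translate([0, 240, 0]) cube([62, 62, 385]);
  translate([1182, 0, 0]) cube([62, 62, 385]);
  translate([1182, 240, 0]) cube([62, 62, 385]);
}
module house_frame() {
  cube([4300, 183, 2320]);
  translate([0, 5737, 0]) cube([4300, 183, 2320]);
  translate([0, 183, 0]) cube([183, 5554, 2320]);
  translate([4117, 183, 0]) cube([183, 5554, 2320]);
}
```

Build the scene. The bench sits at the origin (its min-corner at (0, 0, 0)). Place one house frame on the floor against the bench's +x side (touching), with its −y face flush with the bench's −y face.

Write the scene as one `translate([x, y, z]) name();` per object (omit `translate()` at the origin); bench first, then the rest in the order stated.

bench();
translate([1244, 0, 0]) house_frame();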